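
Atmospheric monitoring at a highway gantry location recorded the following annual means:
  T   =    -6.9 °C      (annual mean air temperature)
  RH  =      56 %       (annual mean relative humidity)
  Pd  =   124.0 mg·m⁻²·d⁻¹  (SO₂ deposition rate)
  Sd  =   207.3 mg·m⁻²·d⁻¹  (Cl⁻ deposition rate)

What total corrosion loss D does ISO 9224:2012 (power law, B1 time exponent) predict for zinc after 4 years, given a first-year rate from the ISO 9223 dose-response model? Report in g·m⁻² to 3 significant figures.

D(4) = 23.4 g·m⁻²

zinc: temperature factor f = +0.038·(-16.9) = -0.6422
  SO₂ term: 0.0129·124.0^0.44·exp(0.046·56-0.6422) = 0.7439
  Sd branch = 0.0175·Sd^0.57·e^(0.008·RH+0.085·T) = 0.3187 μm/a
  sum: 0.7439 + 0.3187 → r_corr = 1.063 μm/a
Long-term exponent b (ISO 9224 Table 2, B1) = 0.813
  D(4) = 1.063 × 4^0.813 = 1.063 × 3.087 = 3.28 μm
  Mass loss = 3.28 μm × 7.14 g/cm³ = 23.42 g·m⁻²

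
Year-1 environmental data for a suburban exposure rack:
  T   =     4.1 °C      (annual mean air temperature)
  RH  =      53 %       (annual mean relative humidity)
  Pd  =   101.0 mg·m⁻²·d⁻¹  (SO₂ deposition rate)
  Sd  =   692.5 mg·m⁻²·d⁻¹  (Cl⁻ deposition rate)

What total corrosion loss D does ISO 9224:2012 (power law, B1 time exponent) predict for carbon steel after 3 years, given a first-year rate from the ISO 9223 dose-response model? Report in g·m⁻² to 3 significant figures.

D(3) = 880 g·m⁻²

carbon steel: f(T) = +0.150·(T−10) [T≤10 °C] = -0.8850
  sulphur-dioxide contribution → 23.24 μm/a
  chloride contribution → 39.85 μm/a
  ⇒ r_corr(carbon steel) = 63.09 μm/a
ISO 9224: D(t) = r_corr · t^b with b = 0.523 (carbon steel, B1)
  D(3) = 63.09 × 3^0.523 = 63.09 × 1.776 = 112.1 μm
  Mass loss = 112.1 μm × 7.85 g/cm³ = 879.8 g·m⁻²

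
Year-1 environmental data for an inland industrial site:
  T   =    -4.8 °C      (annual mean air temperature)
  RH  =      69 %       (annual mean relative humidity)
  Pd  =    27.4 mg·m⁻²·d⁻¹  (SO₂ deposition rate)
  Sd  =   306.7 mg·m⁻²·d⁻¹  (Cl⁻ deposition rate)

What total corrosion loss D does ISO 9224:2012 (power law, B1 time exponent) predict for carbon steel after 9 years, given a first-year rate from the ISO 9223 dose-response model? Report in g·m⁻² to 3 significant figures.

carbon steel: T≤10 °C ⇒ hinge +0.150·(-4.8−10) = -2.2200
  Pd branch = 1.77·Pd^0.52·e^(0.02·RH+f) = 4.274 μm/a
  Sd branch = 0.102·Sd^0.62·e^(0.033·RH+0.04·T) = 28.57 μm/a
  r_corr = 4.274 + 28.57 = 32.84 μm/a
Power-law: D(9) = r_corr · 9^0.523
  D(9) = 32.84 × 9^0.523 = 32.84 × 3.156 = 103.6 μm
  Mass loss = 103.6 μm × 7.85 g/cm³ = 813.5 g·m⁻²

D(9) = 813 g·m⁻²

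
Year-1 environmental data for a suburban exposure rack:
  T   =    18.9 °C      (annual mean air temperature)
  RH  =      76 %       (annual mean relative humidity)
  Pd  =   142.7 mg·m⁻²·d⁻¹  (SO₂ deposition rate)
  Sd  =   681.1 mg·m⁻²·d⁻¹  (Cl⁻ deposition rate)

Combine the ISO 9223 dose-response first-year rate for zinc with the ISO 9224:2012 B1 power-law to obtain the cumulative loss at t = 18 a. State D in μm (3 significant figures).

zinc: T>10 °C ⇒ hinge -0.071·(18.9−10) = -0.6319
  SO₂ term: 0.0129·142.7^0.44·exp(0.046·76-0.6319) = 2.006
  Cl⁻ term: 0.0175·681.1^0.57·exp(0.008·76+0.085·18.9) = 6.603
  r_corr = 2.006 + 6.603 = 8.609 μm/a
ISO 9224: D(t) = r_corr · t^b with b = 0.813 (zinc, B1)
  D(18) = 8.609 × 18^0.813 = 8.609 × 10.48 = 90.26 μm

D(18) = 90.3 μm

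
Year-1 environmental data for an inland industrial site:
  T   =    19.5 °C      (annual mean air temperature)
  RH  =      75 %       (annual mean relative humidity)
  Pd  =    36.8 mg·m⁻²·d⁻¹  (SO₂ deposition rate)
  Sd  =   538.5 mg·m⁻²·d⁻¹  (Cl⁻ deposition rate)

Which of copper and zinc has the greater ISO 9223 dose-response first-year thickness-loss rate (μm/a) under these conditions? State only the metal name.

zinc

copper: f(T) = -0.080·(T−10) [T>10 °C] = -0.7600
  sulphur-dioxide contribution → 0.5285 μm/a
  chloride contribution → 2.166 μm/a
  ⇒ r_corr(copper) = 2.695 μm/a
zinc: T>10 °C ⇒ hinge -0.071·(19.5−10) = -0.6745
  sulphur-dioxide contribution → 1.011 μm/a
  chloride contribution → 6.029 μm/a
  ⇒ r_corr(zinc) = 7.04 μm/a
Ordering by μm/a: zinc (7.04) > copper (2.69)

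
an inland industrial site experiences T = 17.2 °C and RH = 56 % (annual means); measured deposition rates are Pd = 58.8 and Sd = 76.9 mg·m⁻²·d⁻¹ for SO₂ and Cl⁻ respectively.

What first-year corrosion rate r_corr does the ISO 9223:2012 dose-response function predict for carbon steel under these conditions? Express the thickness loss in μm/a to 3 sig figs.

r_corr = 49.6 μm/a

carbon steel: f(T) = -0.054·(T−10) [T>10 °C] = -0.3888
  SO₂ term: 1.77·58.8^0.52·exp(0.02·56-0.3888) = 30.59
  Sd branch = 0.102·Sd^0.62·e^(0.033·RH+0.04·T) = 19.02 μm/a
  sum: 30.59 + 19.02 → r_corr = 49.61 μm/a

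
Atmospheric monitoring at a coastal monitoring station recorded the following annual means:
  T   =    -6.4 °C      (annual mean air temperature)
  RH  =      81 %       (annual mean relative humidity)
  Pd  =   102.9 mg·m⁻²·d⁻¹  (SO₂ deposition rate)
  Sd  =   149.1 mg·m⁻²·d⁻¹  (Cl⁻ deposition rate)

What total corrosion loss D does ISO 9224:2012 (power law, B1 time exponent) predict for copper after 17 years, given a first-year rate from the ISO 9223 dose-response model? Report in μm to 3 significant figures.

copper: temperature factor f = +0.126·(-16.4) = -2.0664
  Pd branch = 0.0053·Pd^0.26·e^(0.059·RH+f) = 0.2664 μm/a
  Cl⁻ term: 0.01025·149.1^0.27·exp(0.036·81+0.049·-6.4) = 0.5343
  r_corr = 0.2664 + 0.5343 = 0.8007 μm/a
Power-law: D(17) = r_corr · 17^0.667
  D(17) = 0.8007 × 17^0.667 = 0.8007 × 6.618 = 5.299 μm

D(17) = 5.30 μm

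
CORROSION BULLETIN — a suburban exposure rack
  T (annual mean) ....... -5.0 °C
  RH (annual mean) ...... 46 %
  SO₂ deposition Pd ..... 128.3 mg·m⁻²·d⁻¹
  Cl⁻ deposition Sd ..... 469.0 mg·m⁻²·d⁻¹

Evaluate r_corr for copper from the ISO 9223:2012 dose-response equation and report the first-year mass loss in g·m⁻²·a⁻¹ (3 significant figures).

r_corr = 2.36 g·m⁻²·a⁻¹

copper: temperature factor f = +0.126·(-15.0) = -1.8900
  Pd branch = 0.0053·Pd^0.26·e^(0.059·RH+f) = 0.04268 μm/a
  Cl⁻ term: 0.01025·469.0^0.27·exp(0.036·46+0.049·-5.0) = 0.2212
  r_corr = 0.04268 + 0.2212 = 0.2639 μm/a
Convert to mass loss: 0.2639 μm/a × 8.96 g/cm³ = 2.364 g·m⁻²·a⁻¹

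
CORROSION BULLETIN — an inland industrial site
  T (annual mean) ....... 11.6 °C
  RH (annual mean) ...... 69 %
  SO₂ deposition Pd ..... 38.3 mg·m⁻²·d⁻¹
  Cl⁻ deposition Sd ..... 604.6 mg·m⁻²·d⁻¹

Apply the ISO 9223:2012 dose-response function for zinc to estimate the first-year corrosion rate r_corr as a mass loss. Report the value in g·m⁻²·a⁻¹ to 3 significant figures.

r_corr = 32.2 g·m⁻²·a⁻¹

zinc: T>10 °C ⇒ hinge -0.071·(11.6−10) = -0.1136
  Pd branch = 0.0129·Pd^0.44·e^(0.046·RH+f) = 1.369 μm/a
  Sd branch = 0.0175·Sd^0.57·e^(0.008·RH+0.085·T) = 3.136 μm/a
  sum: 1.369 + 3.136 → r_corr = 4.505 μm/a
Convert to mass loss: 4.505 μm/a × 7.14 g/cm³ = 32.17 g·m⁻²·a⁻¹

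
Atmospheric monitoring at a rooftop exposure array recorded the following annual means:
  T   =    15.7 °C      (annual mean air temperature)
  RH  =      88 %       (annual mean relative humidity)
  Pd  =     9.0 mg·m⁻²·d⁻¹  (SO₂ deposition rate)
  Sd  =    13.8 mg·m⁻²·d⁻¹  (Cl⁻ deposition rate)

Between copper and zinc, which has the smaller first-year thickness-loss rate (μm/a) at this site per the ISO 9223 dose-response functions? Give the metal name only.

zinc

copper: T>10 °C ⇒ hinge -0.080·(15.7−10) = -0.4560
  sulphur-dioxide contribution → 1.07 μm/a
  chloride contribution → 1.068 μm/a
  total first-year rate 2.137 μm/a
zinc: T>10 °C ⇒ hinge -0.071·(15.7−10) = -0.4047
  sulphur-dioxide contribution → 1.296 μm/a
  chloride contribution → 0.5999 μm/a
  ⇒ r_corr(zinc) = 1.896 μm/a
Ordering by μm/a: copper (2.14) > zinc (1.9)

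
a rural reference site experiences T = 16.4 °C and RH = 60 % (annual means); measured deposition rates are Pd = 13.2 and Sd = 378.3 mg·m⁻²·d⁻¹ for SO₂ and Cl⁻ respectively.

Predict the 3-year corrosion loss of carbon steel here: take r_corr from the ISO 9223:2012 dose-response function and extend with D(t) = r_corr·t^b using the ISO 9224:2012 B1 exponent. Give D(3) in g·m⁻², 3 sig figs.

D(3) = 1.01e+03 g·m⁻²

carbon steel: temperature factor f = -0.054·(6.4) = -0.3456
  sulphur-dioxide contribution → 15.91 μm/a
  chloride contribution → 56.45 μm/a
  ⇒ r_corr(carbon steel) = 72.36 μm/a
ISO 9224: D(t) = r_corr · t^b with b = 0.523 (carbon steel, B1)
  D(3) = 72.36 × 3^0.523 = 72.36 × 1.776 = 128.5 μm
  Mass loss = 128.5 μm × 7.85 g/cm³ = 1009 g·m⁻²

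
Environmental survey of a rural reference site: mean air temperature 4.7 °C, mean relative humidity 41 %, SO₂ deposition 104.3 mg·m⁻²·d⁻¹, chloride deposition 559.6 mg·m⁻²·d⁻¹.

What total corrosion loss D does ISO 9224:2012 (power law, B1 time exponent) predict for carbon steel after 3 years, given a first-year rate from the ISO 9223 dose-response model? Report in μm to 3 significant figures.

D(3) = 78.9 μm

carbon steel: T≤10 °C ⇒ hinge +0.150·(4.7−10) = -0.7950
  sulphur-dioxide contribution → 20.34 μm/a
  chloride contribution → 24.07 μm/a
  ⇒ r_corr(carbon steel) = 44.41 μm/a
Long-term exponent b (ISO 9224 Table 2, B1) = 0.523
  D(3) = 44.41 × 3^0.523 = 44.41 × 1.776 = 78.89 μm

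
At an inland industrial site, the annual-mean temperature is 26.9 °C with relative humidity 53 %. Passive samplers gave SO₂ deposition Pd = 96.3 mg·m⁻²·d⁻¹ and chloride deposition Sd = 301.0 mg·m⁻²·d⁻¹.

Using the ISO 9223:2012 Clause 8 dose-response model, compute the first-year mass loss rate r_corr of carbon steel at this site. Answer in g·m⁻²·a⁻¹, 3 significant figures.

r_corr = 638 g·m⁻²·a⁻¹

carbon steel: f(T) = -0.054·(T−10) [T>10 °C] = -0.9126
  Pd branch = 1.77·Pd^0.52·e^(0.02·RH+f) = 22.05 μm/a
  Sd branch = 0.102·Sd^0.62·e^(0.033·RH+0.04·T) = 59.18 μm/a
  r_corr = 22.05 + 59.18 = 81.24 μm/a
Convert to mass loss: 81.24 μm/a × 7.85 g/cm³ = 637.7 g·m⁻²·a⁻¹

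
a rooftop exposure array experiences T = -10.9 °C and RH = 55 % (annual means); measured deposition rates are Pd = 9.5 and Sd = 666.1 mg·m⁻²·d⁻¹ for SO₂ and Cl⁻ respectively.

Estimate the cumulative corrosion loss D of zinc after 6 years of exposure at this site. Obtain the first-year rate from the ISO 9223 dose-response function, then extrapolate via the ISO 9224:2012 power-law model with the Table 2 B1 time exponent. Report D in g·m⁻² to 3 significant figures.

zinc: temperature factor f = +0.038·(-20.9) = -0.7942
  SO₂ term: 0.0129·9.5^0.44·exp(0.046·55-0.7942) = 0.1971
  Sd branch = 0.0175·Sd^0.57·e^(0.008·RH+0.085·T) = 0.4377 μm/a
  r_corr = 0.1971 + 0.4377 = 0.6348 μm/a
Long-term exponent b (ISO 9224 Table 2, B1) = 0.813
  D(6) = 0.6348 × 6^0.813 = 0.6348 × 4.292 = 2.724 μm
  Mass loss = 2.724 μm × 7.14 g/cm³ = 19.45 g·m⁻²

D(6) = 19.5 g·m⁻²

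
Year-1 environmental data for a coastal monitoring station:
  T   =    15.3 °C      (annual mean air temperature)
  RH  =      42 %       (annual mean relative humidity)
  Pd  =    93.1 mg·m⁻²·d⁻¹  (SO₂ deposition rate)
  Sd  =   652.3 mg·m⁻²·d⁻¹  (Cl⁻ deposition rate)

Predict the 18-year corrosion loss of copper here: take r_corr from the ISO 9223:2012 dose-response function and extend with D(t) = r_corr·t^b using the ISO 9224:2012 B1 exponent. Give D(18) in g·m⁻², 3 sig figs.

copper: temperature factor f = -0.080·(5.3) = -0.4240
  Pd branch = 0.0053·Pd^0.26·e^(0.059·RH+f) = 0.1344 μm/a
  Sd branch = 0.01025·Sd^0.27·e^(0.036·RH+0.049·T) = 0.5661 μm/a
  r_corr = 0.1344 + 0.5661 = 0.7004 μm/a
Long-term exponent b (ISO 9224 Table 2, B1) = 0.667
  D(18) = 0.7004 × 18^0.667 = 0.7004 × 6.875 = 4.815 μm
  Mass loss = 4.815 μm × 8.96 g/cm³ = 43.15 g·m⁻²

D(18) = 43.1 g·m⁻²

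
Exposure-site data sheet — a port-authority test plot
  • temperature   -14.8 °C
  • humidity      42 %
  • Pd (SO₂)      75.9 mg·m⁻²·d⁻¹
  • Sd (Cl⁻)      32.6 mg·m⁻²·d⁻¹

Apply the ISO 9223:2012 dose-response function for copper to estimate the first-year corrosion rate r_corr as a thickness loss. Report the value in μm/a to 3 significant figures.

r_corr = 0.0662 μm/a

copper: T≤10 °C ⇒ hinge +0.126·(-14.8−10) = -3.1248
  Pd branch = 0.0053·Pd^0.26·e^(0.059·RH+f) = 0.008555 μm/a
  Sd branch = 0.01025·Sd^0.27·e^(0.036·RH+0.049·T) = 0.05768 μm/a
  sum: 0.008555 + 0.05768 → r_corr = 0.06623 μm/a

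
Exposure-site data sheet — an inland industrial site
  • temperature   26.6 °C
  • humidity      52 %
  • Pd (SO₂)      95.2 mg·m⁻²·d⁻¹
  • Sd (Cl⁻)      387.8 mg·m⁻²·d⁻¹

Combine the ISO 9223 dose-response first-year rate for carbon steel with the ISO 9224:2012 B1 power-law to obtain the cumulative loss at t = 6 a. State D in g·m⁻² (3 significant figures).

D(6) = 1.76e+03 g·m⁻²

carbon steel: f(T) = -0.054·(T−10) [T>10 °C] = -0.8964
  SO₂ term: 1.77·95.2^0.52·exp(0.02·52-0.8964) = 21.84
  Sd branch = 0.102·Sd^0.62·e^(0.033·RH+0.04·T) = 66.2 μm/a
  r_corr = 21.84 + 66.2 = 88.04 μm/a
Power-law: D(6) = r_corr · 6^0.523
  D(6) = 88.04 × 6^0.523 = 88.04 × 2.553 = 224.7 μm
  Mass loss = 224.7 μm × 7.85 g/cm³ = 1764 g·m⁻²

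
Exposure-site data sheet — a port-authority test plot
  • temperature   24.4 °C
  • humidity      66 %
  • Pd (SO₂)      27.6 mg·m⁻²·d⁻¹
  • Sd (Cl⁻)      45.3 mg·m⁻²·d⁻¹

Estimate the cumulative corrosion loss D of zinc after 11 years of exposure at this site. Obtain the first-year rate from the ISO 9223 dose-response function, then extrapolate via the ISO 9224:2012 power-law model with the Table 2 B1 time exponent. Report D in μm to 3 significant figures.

zinc: f(T) = -0.071·(T−10) [T>10 °C] = -1.0224
  Pd branch = 0.0129·Pd^0.44·e^(0.046·RH+f) = 0.416 μm/a
  Cl⁻ term: 0.0175·45.3^0.57·exp(0.008·66+0.085·24.4) = 2.075
  r_corr = 0.416 + 2.075 = 2.491 μm/a
Long-term exponent b (ISO 9224 Table 2, B1) = 0.813
  D(11) = 2.491 × 11^0.813 = 2.491 × 7.025 = 17.5 μm

D(11) = 17.5 μm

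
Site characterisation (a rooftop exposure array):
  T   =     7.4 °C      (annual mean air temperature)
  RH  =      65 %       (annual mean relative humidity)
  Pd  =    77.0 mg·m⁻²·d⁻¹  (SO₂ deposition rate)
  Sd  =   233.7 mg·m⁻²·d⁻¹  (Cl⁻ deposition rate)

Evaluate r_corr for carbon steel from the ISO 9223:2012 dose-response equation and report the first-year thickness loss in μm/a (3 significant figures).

r_corr = 76.5 μm/a

carbon steel: temperature factor f = +0.150·(-2.6) = -0.3900
  Pd branch = 1.77·Pd^0.52·e^(0.02·RH+f) = 42.09 μm/a
  Sd branch = 0.102·Sd^0.62·e^(0.033·RH+0.04·T) = 34.46 μm/a
  r_corr = 42.09 + 34.46 = 76.55 μm/a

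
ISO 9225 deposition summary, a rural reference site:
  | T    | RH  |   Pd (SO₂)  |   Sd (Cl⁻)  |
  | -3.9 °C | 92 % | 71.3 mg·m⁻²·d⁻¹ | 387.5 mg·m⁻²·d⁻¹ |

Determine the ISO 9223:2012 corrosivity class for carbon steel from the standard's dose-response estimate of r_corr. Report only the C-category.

C5

carbon steel: T≤10 °C ⇒ hinge +0.150·(-3.9−10) = -2.0850
  Pd branch = 1.77·Pd^0.52·e^(0.02·RH+f) = 12.74 μm/a
  Sd branch = 0.102·Sd^0.62·e^(0.033·RH+0.04·T) = 73.13 μm/a
  r_corr = 12.74 + 73.13 = 85.87 μm/a
ISO 9223 Table 2 (carbon steel): 80 < 85.9 ≤ 200 μm/a ⇒ C5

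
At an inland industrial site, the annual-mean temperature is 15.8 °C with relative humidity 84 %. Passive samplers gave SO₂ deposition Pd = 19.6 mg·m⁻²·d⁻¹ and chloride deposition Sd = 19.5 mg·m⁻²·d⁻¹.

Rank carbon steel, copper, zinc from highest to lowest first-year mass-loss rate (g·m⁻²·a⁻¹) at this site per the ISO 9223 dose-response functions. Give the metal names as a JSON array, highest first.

["carbon steel", "copper", "zinc"]

carbon steel: temperature factor f = -0.054·(5.8) = -0.3132
  sulphur-dioxide contribution → 32.62 μm/a
  chloride contribution → 19.35 μm/a
  total first-year rate 51.98 μm/a
  mass loss = 51.98 μm/a × 7.85 g/cm³ = 408 g·m⁻²·a⁻¹
copper: f(T) = -0.080·(T−10) [T>10 °C] = -0.4640
  sulphur-dioxide contribution → 1.026 μm/a
  chloride contribution → 1.02 μm/a
  total first-year rate 2.046 μm/a
  mass loss = 2.046 μm/a × 8.96 g/cm³ = 18.33 g·m⁻²·a⁻¹
zinc: f(T) = -0.071·(T−10) [T>10 °C] = -0.4118
  sulphur-dioxide contribution → 1.508 μm/a
  chloride contribution → 0.7136 μm/a
  ⇒ r_corr(zinc) = 2.222 μm/a
  mass loss = 2.222 μm/a × 7.14 g/cm³ = 15.86 g·m⁻²·a⁻¹
Ordering by g·m⁻²·a⁻¹: carbon steel (408) > copper (18.3) > zinc (15.9)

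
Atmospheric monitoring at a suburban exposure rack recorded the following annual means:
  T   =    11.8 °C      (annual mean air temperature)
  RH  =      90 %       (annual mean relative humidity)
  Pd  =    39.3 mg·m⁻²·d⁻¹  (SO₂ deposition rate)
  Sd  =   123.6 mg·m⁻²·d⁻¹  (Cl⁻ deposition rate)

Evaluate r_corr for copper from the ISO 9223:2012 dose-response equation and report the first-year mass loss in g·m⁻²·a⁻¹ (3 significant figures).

r_corr = 37.0 g·m⁻²·a⁻¹

copper: temperature factor f = -0.080·(1.8) = -0.1440
  SO₂ term: 0.0053·39.3^0.26·exp(0.059·90-0.1440) = 2.412
  Sd branch = 0.01025·Sd^0.27·e^(0.036·RH+0.049·T) = 1.713 μm/a
  sum: 2.412 + 1.713 → r_corr = 4.125 μm/a
Convert to mass loss: 4.125 μm/a × 8.96 g/cm³ = 36.96 g·m⁻²·a⁻¹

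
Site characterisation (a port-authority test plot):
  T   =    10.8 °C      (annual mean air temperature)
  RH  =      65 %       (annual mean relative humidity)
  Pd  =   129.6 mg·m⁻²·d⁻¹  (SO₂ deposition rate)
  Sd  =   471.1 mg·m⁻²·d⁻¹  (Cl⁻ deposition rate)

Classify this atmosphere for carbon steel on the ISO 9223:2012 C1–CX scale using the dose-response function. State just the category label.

C5

carbon steel: f(T) = -0.054·(T−10) [T>10 °C] = -0.0432
  sulphur-dioxide contribution → 78.05 μm/a
  chloride contribution → 60.97 μm/a
  total first-year rate 139 μm/a
ISO 9223 Table 2 (carbon steel): 80 < 139 ≤ 200 μm/a ⇒ C5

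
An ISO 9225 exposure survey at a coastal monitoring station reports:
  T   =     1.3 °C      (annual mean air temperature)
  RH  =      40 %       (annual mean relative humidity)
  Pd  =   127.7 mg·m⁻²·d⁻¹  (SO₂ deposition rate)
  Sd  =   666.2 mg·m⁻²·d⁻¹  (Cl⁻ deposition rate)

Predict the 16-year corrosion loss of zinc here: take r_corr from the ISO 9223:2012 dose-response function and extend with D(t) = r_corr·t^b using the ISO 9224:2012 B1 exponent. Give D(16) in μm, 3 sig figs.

D(16) = 15.1 μm

zinc: f(T) = +0.038·(T−10) [T≤10 °C] = -0.3306
  sulphur-dioxide contribution → 0.493 μm/a
  chloride contribution → 1.095 μm/a
  ⇒ r_corr(zinc) = 1.588 μm/a
Power-law: D(16) = r_corr · 16^0.813
  D(16) = 1.588 × 16^0.813 = 1.588 × 9.527 = 15.13 μm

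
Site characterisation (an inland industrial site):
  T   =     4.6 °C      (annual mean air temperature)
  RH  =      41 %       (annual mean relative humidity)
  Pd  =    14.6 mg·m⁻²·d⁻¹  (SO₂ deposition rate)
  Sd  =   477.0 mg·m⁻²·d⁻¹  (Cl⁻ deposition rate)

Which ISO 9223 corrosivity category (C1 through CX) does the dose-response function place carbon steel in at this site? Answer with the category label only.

C3

carbon steel: temperature factor f = +0.150·(-5.4) = -0.8100
  sulphur-dioxide contribution → 7.207 μm/a
  chloride contribution → 21.72 μm/a
  total first-year rate 28.92 μm/a
Category bounds: 25…50 μm/a bracket r_corr ⇒ C3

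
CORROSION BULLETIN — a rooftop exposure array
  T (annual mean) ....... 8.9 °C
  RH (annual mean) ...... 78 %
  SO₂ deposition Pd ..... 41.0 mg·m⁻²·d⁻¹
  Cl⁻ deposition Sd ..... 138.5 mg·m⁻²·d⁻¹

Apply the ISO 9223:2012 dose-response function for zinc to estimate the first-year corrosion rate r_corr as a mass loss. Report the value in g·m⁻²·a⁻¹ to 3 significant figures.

r_corr = 24.6 g·m⁻²·a⁻¹

zinc: T≤10 °C ⇒ hinge +0.038·(8.9−10) = -0.0418
  Pd branch = 0.0129·Pd^0.44·e^(0.046·RH+f) = 2.293 μm/a
  Sd branch = 0.0175·Sd^0.57·e^(0.008·RH+0.085·T) = 1.157 μm/a
  sum: 2.293 + 1.157 → r_corr = 3.449 μm/a
Convert to mass loss: 3.449 μm/a × 7.14 g/cm³ = 24.63 g·m⁻²·a⁻¹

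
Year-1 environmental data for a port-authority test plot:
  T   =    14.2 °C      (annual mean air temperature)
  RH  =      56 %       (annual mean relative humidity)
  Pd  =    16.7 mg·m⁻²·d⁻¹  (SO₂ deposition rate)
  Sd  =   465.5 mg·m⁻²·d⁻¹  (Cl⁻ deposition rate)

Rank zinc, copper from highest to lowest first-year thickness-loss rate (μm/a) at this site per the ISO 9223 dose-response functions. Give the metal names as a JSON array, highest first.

zinc: temperature factor f = -0.071·(4.2) = -0.2982
  SO₂ term: 0.0129·16.7^0.44·exp(0.046·56-0.2982) = 0.4343
  Sd branch = 0.0175·Sd^0.57·e^(0.008·RH+0.085·T) = 3.037 μm/a
  r_corr = 0.4343 + 3.037 = 3.472 μm/a
copper: f(T) = -0.080·(T−10) [T>10 °C] = -0.3360
  Pd branch = 0.0053·Pd^0.26·e^(0.059·RH+f) = 0.2144 μm/a
  Cl⁻ term: 0.01025·465.5^0.27·exp(0.036·56+0.049·14.2) = 0.8106
  sum: 0.2144 + 0.8106 → r_corr = 1.025 μm/a
Ordering by μm/a: zinc (3.47) > copper (1.02)

["zinc", "copper"]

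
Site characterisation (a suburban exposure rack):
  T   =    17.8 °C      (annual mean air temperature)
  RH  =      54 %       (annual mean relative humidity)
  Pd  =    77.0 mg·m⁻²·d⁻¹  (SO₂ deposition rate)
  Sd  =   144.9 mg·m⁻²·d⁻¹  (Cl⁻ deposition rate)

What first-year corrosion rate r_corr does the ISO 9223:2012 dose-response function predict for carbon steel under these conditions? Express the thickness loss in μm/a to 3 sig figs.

carbon steel: T>10 °C ⇒ hinge -0.054·(17.8−10) = -0.4212
  Pd branch = 1.77·Pd^0.52·e^(0.02·RH+f) = 32.74 μm/a
  Cl⁻ term: 0.102·144.9^0.62·exp(0.033·54+0.04·17.8) = 27.01
  r_corr = 32.74 + 27.01 = 59.75 μm/a

r_corr = 59.8 μm/a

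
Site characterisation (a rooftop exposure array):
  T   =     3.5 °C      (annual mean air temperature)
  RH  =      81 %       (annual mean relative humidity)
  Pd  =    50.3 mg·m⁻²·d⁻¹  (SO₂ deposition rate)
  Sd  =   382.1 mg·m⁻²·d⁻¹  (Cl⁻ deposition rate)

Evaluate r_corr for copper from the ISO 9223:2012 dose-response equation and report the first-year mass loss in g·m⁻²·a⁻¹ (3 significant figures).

r_corr = 16.9 g·m⁻²·a⁻¹

copper: T≤10 °C ⇒ hinge +0.126·(3.5−10) = -0.8190
  Pd branch = 0.0053·Pd^0.26·e^(0.059·RH+f) = 0.77 μm/a
  Sd branch = 0.01025·Sd^0.27·e^(0.036·RH+0.049·T) = 1.119 μm/a
  sum: 0.77 + 1.119 → r_corr = 1.889 μm/a
Convert to mass loss: 1.889 μm/a × 8.96 g/cm³ = 16.92 g·m⁻²·a⁻¹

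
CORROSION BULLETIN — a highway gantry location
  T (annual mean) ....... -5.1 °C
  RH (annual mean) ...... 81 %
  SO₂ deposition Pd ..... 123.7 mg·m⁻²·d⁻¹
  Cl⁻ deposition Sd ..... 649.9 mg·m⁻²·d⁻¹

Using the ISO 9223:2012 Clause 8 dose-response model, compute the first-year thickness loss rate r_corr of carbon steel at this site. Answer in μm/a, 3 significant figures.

carbon steel: temperature factor f = +0.150·(-15.1) = -2.2650
  Pd branch = 1.77·Pd^0.52·e^(0.02·RH+f) = 11.37 μm/a
  Cl⁻ term: 0.102·649.9^0.62·exp(0.033·81+0.04·-5.1) = 66.81
  r_corr = 11.37 + 66.81 = 78.18 μm/a

r_corr = 78.2 μm/a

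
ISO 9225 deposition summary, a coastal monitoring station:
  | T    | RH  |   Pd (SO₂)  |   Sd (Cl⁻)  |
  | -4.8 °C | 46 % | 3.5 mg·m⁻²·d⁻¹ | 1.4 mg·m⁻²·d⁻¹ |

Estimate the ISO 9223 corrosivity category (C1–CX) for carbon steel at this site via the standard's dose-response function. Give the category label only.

carbon steel: temperature factor f = +0.150·(-14.8) = -2.2200
  Pd branch = 1.77·Pd^0.52·e^(0.02·RH+f) = 0.9253 μm/a
  Sd branch = 0.102·Sd^0.62·e^(0.033·RH+0.04·T) = 0.4732 μm/a
  sum: 0.9253 + 0.4732 → r_corr = 1.399 μm/a
ISO 9223 Table 2 (carbon steel): 1.3 < 1.4 ≤ 25 μm/a ⇒ C2

C2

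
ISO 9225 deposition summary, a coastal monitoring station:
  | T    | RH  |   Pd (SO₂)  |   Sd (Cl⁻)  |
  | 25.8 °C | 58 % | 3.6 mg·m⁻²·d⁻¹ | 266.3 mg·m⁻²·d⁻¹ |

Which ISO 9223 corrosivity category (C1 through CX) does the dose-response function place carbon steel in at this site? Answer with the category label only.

carbon steel: f(T) = -0.054·(T−10) [T>10 °C] = -0.8532
  sulphur-dioxide contribution → 4.683 μm/a
  chloride contribution → 61.91 μm/a
  total first-year rate 66.59 μm/a
Category bounds: 50…80 μm/a bracket r_corr ⇒ C4

C4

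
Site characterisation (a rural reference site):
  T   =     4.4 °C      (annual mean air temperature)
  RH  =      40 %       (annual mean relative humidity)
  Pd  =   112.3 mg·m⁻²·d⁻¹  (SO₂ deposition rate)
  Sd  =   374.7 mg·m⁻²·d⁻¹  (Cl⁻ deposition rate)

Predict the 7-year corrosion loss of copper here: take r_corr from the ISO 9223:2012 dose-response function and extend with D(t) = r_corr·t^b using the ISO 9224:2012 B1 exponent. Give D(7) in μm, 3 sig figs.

copper: temperature factor f = +0.126·(-5.6) = -0.7056
  sulphur-dioxide contribution → 0.0946 μm/a
  chloride contribution → 0.2658 μm/a
  total first-year rate 0.3604 μm/a
Power-law: D(7) = r_corr · 7^0.667
  D(7) = 0.3604 × 7^0.667 = 0.3604 × 3.662 = 1.32 μm

D(7) = 1.32 μm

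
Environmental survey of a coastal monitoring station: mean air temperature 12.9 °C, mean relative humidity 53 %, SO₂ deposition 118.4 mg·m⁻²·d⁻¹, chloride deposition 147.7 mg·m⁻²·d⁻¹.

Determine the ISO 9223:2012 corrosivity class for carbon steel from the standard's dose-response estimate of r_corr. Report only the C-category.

C4

carbon steel: temperature factor f = -0.054·(2.9) = -0.1566
  SO₂ term: 1.77·118.4^0.52·exp(0.02·53-0.1566) = 52.29
  Cl⁻ term: 0.102·147.7^0.62·exp(0.033·53+0.04·12.9) = 21.74
  r_corr = 52.29 + 21.74 = 74.04 μm/a
ISO 9223 Table 2 (carbon steel): 50 < 74 ≤ 80 μm/a ⇒ C4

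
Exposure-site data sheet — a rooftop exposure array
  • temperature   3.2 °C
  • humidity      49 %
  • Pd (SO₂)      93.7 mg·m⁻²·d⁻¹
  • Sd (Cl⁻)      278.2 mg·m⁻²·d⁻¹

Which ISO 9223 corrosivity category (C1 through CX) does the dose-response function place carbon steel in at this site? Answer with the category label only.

carbon steel: f(T) = +0.150·(T−10) [T≤10 °C] = -1.0200
  Pd branch = 1.77·Pd^0.52·e^(0.02·RH+f) = 18.03 μm/a
  Cl⁻ term: 0.102·278.2^0.62·exp(0.033·49+0.04·3.2) = 19.14
  sum: 18.03 + 19.14 → r_corr = 37.17 μm/a
Category bounds: 25…50 μm/a bracket r_corr ⇒ C3

C3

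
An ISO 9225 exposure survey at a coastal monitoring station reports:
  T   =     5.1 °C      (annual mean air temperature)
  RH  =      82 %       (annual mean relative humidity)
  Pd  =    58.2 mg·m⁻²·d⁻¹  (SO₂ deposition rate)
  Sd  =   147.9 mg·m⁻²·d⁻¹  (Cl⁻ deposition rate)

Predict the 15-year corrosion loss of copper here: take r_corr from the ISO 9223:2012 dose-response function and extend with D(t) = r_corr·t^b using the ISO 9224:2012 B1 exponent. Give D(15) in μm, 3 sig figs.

D(15) = 12.2 μm

copper: T≤10 °C ⇒ hinge +0.126·(5.1−10) = -0.6174
  SO₂ term: 0.0053·58.2^0.26·exp(0.059·82-0.6174) = 1.038
  Sd branch = 0.01025·Sd^0.27·e^(0.036·RH+0.049·T) = 0.9709 μm/a
  sum: 1.038 + 0.9709 → r_corr = 2.009 μm/a
Power-law: D(15) = r_corr · 15^0.667
  D(15) = 2.009 × 15^0.667 = 2.009 × 6.088 = 12.23 μm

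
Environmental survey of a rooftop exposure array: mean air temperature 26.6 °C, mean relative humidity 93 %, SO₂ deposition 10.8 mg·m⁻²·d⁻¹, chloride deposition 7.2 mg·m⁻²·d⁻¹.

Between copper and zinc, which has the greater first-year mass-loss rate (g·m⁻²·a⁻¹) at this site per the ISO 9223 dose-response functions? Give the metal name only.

copper: T>10 °C ⇒ hinge -0.080·(26.6−10) = -1.3280
  Pd branch = 0.0053·Pd^0.26·e^(0.059·RH+f) = 0.6298 μm/a
  Sd branch = 0.01025·Sd^0.27·e^(0.036·RH+0.049·T) = 1.829 μm/a
  r_corr = 0.6298 + 1.829 = 2.459 μm/a
  mass loss = 2.459 μm/a × 8.96 g/cm³ = 22.03 g·m⁻²·a⁻¹
zinc: f(T) = -0.071·(T−10) [T>10 °C] = -1.1786
  SO₂ term: 0.0129·10.8^0.44·exp(0.046·93-1.1786) = 0.8154
  Cl⁻ term: 0.0175·7.2^0.57·exp(0.008·93+0.085·26.6) = 1.088
  r_corr = 0.8154 + 1.088 = 1.904 μm/a
  mass loss = 1.904 μm/a × 7.14 g/cm³ = 13.59 g·m⁻²·a⁻¹
Ordering by g·m⁻²·a⁻¹: copper (22) > zinc (13.6)

copper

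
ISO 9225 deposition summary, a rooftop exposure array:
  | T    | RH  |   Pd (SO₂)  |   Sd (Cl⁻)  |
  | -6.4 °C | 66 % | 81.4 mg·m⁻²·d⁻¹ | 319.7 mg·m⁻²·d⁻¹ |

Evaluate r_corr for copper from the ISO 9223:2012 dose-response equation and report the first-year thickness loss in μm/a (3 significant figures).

copper: T≤10 °C ⇒ hinge +0.126·(-6.4−10) = -2.0664
  Pd branch = 0.0053·Pd^0.26·e^(0.059·RH+f) = 0.1035 μm/a
  Sd branch = 0.01025·Sd^0.27·e^(0.036·RH+0.049·T) = 0.3826 μm/a
  r_corr = 0.1035 + 0.3826 = 0.486 μm/a

r_corr = 0.486 μm/a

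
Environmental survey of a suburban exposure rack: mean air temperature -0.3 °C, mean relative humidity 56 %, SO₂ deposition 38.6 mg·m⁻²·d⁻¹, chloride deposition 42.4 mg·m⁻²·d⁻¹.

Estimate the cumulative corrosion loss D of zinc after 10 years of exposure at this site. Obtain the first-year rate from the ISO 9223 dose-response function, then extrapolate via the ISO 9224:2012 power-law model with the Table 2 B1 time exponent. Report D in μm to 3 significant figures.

D(10) = 5.19 μm

zinc: T≤10 °C ⇒ hinge +0.038·(-0.3−10) = -0.3914
  Pd branch = 0.0129·Pd^0.44·e^(0.046·RH+f) = 0.5721 μm/a
  Sd branch = 0.0175·Sd^0.57·e^(0.008·RH+0.085·T) = 0.226 μm/a
  sum: 0.5721 + 0.226 → r_corr = 0.7981 μm/a
Power-law: D(10) = r_corr · 10^0.813
  D(10) = 0.7981 × 10^0.813 = 0.7981 × 6.501 = 5.189 μm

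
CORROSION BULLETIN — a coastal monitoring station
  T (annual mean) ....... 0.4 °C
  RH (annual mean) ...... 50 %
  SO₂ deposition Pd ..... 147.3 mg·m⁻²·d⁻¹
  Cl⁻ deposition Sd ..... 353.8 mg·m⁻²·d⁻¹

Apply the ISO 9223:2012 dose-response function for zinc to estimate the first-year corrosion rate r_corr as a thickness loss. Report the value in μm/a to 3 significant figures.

r_corr = 1.57 μm/a

zinc: temperature factor f = +0.038·(-9.6) = -0.3648
  Pd branch = 0.0129·Pd^0.44·e^(0.046·RH+f) = 0.8036 μm/a
  Sd branch = 0.0175·Sd^0.57·e^(0.008·RH+0.085·T) = 0.7662 μm/a
  r_corr = 0.8036 + 0.7662 = 1.57 μm/a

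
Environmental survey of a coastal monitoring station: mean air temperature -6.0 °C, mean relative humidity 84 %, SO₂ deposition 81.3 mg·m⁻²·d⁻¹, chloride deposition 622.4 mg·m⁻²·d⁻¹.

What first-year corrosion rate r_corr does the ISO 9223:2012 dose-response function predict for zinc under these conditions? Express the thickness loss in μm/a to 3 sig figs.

zinc: T≤10 °C ⇒ hinge +0.038·(-6.0−10) = -0.6080
  sulphur-dioxide contribution → 2.318 μm/a
  chloride contribution → 0.8054 μm/a
  total first-year rate 3.123 μm/a

r_corr = 3.12 μm/a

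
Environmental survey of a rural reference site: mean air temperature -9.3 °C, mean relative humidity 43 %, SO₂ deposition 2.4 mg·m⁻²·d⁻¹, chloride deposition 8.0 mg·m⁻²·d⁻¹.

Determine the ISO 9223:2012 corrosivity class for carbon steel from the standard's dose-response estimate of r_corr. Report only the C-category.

C2

carbon steel: temperature factor f = +0.150·(-19.3) = -2.8950
  Pd branch = 1.77·Pd^0.52·e^(0.02·RH+f) = 0.3647 μm/a
  Cl⁻ term: 0.102·8.0^0.62·exp(0.033·43+0.04·-9.3) = 1.055
  sum: 0.3647 + 1.055 → r_corr = 1.42 μm/a
1.42 μm/a falls in (1.3, 25] for carbon steel → category C2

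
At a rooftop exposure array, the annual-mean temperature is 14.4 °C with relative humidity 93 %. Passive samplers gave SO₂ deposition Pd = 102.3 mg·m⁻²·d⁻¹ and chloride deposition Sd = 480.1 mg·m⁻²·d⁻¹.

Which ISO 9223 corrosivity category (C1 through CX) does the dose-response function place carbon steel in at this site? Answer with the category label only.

CX

carbon steel: T>10 °C ⇒ hinge -0.054·(14.4−10) = -0.2376
  Pd branch = 1.77·Pd^0.52·e^(0.02·RH+f) = 99.47 μm/a
  Sd branch = 0.102·Sd^0.62·e^(0.033·RH+0.04·T) = 179.5 μm/a
  sum: 99.47 + 179.5 → r_corr = 279 μm/a
Category bounds: 200…700 μm/a bracket r_corr ⇒ CX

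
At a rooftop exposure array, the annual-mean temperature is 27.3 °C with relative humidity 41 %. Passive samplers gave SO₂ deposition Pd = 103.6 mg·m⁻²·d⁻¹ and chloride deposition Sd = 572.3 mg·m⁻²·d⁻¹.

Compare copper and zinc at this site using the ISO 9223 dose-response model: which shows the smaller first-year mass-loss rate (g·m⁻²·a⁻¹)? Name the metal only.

copper: f(T) = -0.080·(T−10) [T>10 °C] = -1.3840
  Pd branch = 0.0053·Pd^0.26·e^(0.059·RH+f) = 0.04986 μm/a
  Sd branch = 0.01025·Sd^0.27·e^(0.036·RH+0.049·T) = 0.949 μm/a
  sum: 0.04986 + 0.949 → r_corr = 0.9988 μm/a
  mass loss = 0.9988 μm/a × 8.96 g/cm³ = 8.95 g·m⁻²·a⁻¹
zinc: temperature factor f = -0.071·(17.3) = -1.2283
  Pd branch = 0.0129·Pd^0.44·e^(0.046·RH+f) = 0.1919 μm/a
  Sd branch = 0.0175·Sd^0.57·e^(0.008·RH+0.085·T) = 9.228 μm/a
  sum: 0.1919 + 9.228 → r_corr = 9.42 μm/a
  mass loss = 9.42 μm/a × 7.14 g/cm³ = 67.26 g·m⁻²·a⁻¹
Ordering by g·m⁻²·a⁻¹: zinc (67.3) > copper (8.95)

copper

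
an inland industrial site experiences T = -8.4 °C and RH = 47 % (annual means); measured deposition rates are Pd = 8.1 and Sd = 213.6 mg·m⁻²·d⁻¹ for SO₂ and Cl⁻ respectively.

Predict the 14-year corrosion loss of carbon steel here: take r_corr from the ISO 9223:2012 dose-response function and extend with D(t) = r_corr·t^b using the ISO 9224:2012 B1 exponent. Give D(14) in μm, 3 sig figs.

D(14) = 41.4 μm

carbon steel: temperature factor f = +0.150·(-18.4) = -2.7600
  SO₂ term: 1.77·8.1^0.52·exp(0.02·47-2.7600) = 0.8511
  Sd branch = 0.102·Sd^0.62·e^(0.033·RH+0.04·T) = 9.564 μm/a
  r_corr = 0.8511 + 9.564 = 10.41 μm/a
ISO 9224: D(t) = r_corr · t^b with b = 0.523 (carbon steel, B1)
  D(14) = 10.41 × 14^0.523 = 10.41 × 3.976 = 41.41 μm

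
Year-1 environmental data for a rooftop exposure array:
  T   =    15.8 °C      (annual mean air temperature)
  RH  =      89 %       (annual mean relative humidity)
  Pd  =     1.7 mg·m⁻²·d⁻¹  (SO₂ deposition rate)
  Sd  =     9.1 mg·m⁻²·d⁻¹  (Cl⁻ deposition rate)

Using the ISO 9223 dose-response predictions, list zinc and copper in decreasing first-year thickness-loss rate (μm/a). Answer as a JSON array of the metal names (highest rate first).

zinc: temperature factor f = -0.071·(5.8) = -0.4118
  Pd branch = 0.0129·Pd^0.44·e^(0.046·RH+f) = 0.6474 μm/a
  Cl⁻ term: 0.0175·9.1^0.57·exp(0.008·89+0.085·15.8) = 0.481
  r_corr = 0.6474 + 0.481 = 1.128 μm/a
copper: f(T) = -0.080·(T−10) [T>10 °C] = -0.4640
  SO₂ term: 0.0053·1.7^0.26·exp(0.059·89-0.4640) = 0.7297
  Cl⁻ term: 0.01025·9.1^0.27·exp(0.036·89+0.049·15.8) = 0.994
  r_corr = 0.7297 + 0.994 = 1.724 μm/a
Ordering by μm/a: copper (1.72) > zinc (1.13)

["copper", "zinc"]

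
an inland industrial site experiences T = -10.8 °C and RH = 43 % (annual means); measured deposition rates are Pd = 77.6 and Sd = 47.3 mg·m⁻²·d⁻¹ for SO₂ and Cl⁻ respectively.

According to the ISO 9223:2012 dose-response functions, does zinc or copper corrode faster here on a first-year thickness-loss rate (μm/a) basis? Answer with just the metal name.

zinc

zinc: T≤10 °C ⇒ hinge +0.038·(-10.8−10) = -0.7904
  Pd branch = 0.0129·Pd^0.44·e^(0.046·RH+f) = 0.287 μm/a
  Cl⁻ term: 0.0175·47.3^0.57·exp(0.008·43+0.085·-10.8) = 0.0888
  r_corr = 0.287 + 0.0888 = 0.3758 μm/a
copper: temperature factor f = +0.126·(-20.8) = -2.6208
  SO₂ term: 0.0053·77.6^0.26·exp(0.059·43-2.6208) = 0.01511
  Cl⁻ term: 0.01025·47.3^0.27·exp(0.036·43+0.049·-10.8) = 0.08043
  r_corr = 0.01511 + 0.08043 = 0.09554 μm/a
Ordering by μm/a: zinc (0.376) > copper (0.0955)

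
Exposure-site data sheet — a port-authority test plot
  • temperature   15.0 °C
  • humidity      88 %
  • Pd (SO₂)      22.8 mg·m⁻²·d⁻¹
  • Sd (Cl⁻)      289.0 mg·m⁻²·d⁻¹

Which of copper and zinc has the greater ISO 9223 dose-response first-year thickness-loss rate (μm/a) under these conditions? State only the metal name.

copper: T>10 °C ⇒ hinge -0.080·(15.0−10) = -0.4000
  SO₂ term: 0.0053·22.8^0.26·exp(0.059·88-0.4000) = 1.44
  Cl⁻ term: 0.01025·289.0^0.27·exp(0.036·88+0.049·15.0) = 2.345
  sum: 1.44 + 2.345 → r_corr = 3.786 μm/a
zinc: f(T) = -0.071·(T−10) [T>10 °C] = -0.3550
  Pd branch = 0.0129·Pd^0.44·e^(0.046·RH+f) = 2.051 μm/a
  Sd branch = 0.0175·Sd^0.57·e^(0.008·RH+0.085·T) = 3.201 μm/a
  sum: 2.051 + 3.201 → r_corr = 5.251 μm/a
Ordering by μm/a: zinc (5.25) > copper (3.79)

zinc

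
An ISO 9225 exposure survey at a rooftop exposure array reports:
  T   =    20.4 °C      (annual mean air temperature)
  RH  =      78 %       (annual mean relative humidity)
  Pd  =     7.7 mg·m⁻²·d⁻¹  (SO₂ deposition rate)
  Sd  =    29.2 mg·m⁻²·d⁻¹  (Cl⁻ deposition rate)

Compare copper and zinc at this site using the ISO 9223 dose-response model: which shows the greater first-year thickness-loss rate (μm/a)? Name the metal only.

zinc

copper: T>10 °C ⇒ hinge -0.080·(20.4−10) = -0.8320
  Pd branch = 0.0053·Pd^0.26·e^(0.059·RH+f) = 0.3909 μm/a
  Sd branch = 0.01025·Sd^0.27·e^(0.036·RH+0.049·T) = 1.148 μm/a
  r_corr = 0.3909 + 1.148 = 1.539 μm/a
zinc: f(T) = -0.071·(T−10) [T>10 °C] = -0.7384
  SO₂ term: 0.0129·7.7^0.44·exp(0.046·78-0.7384) = 0.5473
  Cl⁻ term: 0.0175·29.2^0.57·exp(0.008·78+0.085·20.4) = 1.266
  sum: 0.5473 + 1.266 → r_corr = 1.813 μm/a
Ordering by μm/a: zinc (1.81) > copper (1.54)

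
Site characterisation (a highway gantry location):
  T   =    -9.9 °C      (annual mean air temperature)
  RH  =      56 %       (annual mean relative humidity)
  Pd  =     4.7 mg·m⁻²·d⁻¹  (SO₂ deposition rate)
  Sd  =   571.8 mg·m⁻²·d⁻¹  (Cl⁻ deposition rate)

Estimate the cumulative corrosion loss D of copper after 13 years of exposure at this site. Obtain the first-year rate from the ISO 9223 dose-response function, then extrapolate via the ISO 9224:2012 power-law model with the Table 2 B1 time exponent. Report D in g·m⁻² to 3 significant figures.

D(13) = 13.9 g·m⁻²

copper: temperature factor f = +0.126·(-19.9) = -2.5074
  Pd branch = 0.0053·Pd^0.26·e^(0.059·RH+f) = 0.01758 μm/a
  Cl⁻ term: 0.01025·571.8^0.27·exp(0.036·56+0.049·-9.9) = 0.2631
  r_corr = 0.01758 + 0.2631 = 0.2806 μm/a
Long-term exponent b (ISO 9224 Table 2, B1) = 0.667
  D(13) = 0.2806 × 13^0.667 = 0.2806 × 5.534 = 1.553 μm
  Mass loss = 1.553 μm × 8.96 g/cm³ = 13.91 g·m⁻²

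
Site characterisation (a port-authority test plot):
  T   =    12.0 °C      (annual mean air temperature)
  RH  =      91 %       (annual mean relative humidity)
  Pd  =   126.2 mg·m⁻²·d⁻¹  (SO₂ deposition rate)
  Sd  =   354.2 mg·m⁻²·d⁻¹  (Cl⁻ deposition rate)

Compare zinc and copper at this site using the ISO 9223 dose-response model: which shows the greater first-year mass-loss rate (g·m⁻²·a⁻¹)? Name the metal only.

zinc

zinc: f(T) = -0.071·(T−10) [T>10 °C] = -0.1420
  sulphur-dioxide contribution → 6.185 μm/a
  chloride contribution → 2.853 μm/a
  total first-year rate 9.038 μm/a
  mass loss = 9.038 μm/a × 7.14 g/cm³ = 64.53 g·m⁻²·a⁻¹
copper: f(T) = -0.080·(T−10) [T>10 °C] = -0.1600
  sulphur-dioxide contribution → 3.41 μm/a
  chloride contribution → 2.383 μm/a
  total first-year rate 5.793 μm/a
  mass loss = 5.793 μm/a × 8.96 g/cm³ = 51.91 g·m⁻²·a⁻¹
Ordering by g·m⁻²·a⁻¹: zinc (64.5) > copper (51.9)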